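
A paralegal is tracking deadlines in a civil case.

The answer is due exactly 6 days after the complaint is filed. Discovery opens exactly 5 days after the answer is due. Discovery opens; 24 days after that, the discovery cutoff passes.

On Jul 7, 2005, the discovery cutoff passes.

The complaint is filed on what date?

The discovery cutoff passes: Jul 7, 2005.
Discovery opens: Jul 7, 2005 − 24 days = Jun 13, 2005.
The answer is due: Jun 13, 2005 − 5 days = Jun 8, 2005.
The complaint is filed: Jun 8, 2005 − 6 days = Jun 2, 2005.

Jun 2, 2005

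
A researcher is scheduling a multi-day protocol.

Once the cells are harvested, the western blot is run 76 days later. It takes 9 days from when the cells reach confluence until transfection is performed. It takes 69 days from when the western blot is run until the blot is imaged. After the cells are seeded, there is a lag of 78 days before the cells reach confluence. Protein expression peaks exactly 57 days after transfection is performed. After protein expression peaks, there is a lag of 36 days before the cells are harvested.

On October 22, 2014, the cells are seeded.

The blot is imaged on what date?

The cells are seeded: Oct 22, 2014.
The cells reach confluence: Oct 22, 2014 + 78 days = Jan 8, 2015.
Transfection is performed: Jan 8, 2015 + 9 days = Jan 17, 2015.
Protein expression peaks: Jan 17, 2015 + 57 days = Mar 15, 2015.
The cells are harvested: Mar 15, 2015 + 36 days = Apr 20, 2015.
The western blot is run: Apr 20, 2015 + 76 days = Jul 5, 2015.
The blot is imaged: Jul 5, 2015 + 69 days = Sep 12, 2015.

September 12, 2015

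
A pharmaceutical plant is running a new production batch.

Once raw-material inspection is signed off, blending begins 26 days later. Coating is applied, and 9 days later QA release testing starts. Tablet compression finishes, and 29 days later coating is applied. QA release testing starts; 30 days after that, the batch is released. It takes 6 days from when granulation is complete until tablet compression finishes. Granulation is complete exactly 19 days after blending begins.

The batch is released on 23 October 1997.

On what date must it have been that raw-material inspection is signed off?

The batch is released: Oct 23, 1997.
QA release testing starts: Oct 23, 1997 − 30 days = Sep 23, 1997.
Coating is applied: Sep 23, 1997 − 9 days = Sep 14, 1997.
Tablet compression finishes: Sep 14, 1997 − 29 days = Aug 16, 1997.
Granulation is complete: Aug 16, 1997 − 6 days = Aug 10, 1997.
Blending begins: Aug 10, 1997 − 19 days = Jul 22, 1997.
Raw-material inspection is signed off: Jul 22, 1997 − 26 days = Jun 26, 1997.

26 June 1997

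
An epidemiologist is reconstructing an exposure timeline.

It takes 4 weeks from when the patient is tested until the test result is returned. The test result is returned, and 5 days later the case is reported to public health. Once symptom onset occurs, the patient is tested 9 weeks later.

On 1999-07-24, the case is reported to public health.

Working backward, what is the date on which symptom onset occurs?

The case is reported to public health: Jul 24, 1999.
The test result is returned: Jul 24, 1999 − 5 days = Jul 19, 1999.
The patient is tested: Jul 19, 1999 − 4 weeks = Jun 21, 1999.
Symptom onset occurs: Jun 21, 1999 − 9 weeks = Apr 19, 1999.

1999-04-19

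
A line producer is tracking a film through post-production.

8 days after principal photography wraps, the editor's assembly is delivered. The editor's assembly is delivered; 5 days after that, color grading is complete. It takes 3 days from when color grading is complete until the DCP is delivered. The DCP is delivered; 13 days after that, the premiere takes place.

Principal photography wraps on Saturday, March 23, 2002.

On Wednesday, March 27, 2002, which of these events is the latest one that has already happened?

Principal photography wraps

Principal photography wraps: Mar 23, 2002.
The editor's assembly is delivered: Mar 23, 2002 + 8 days = Mar 31, 2002.
Color grading is complete: Mar 31, 2002 + 5 days = Apr 5, 2002.
The DCP is delivered: Apr 5, 2002 + 3 days = Apr 8, 2002.
The premiere takes place: Apr 8, 2002 + 13 days = Apr 21, 2002.
Mar 27, 2002 falls between when principal photography wraps (Mar 23, 2002) and when the editor's assembly is delivered (Mar 31, 2002).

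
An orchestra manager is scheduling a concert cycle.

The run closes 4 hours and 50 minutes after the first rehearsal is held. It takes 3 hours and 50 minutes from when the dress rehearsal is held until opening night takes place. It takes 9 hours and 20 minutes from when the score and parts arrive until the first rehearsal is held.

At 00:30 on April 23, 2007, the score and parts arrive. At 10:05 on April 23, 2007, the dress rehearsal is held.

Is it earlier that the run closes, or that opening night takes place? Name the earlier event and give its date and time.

The score and parts arrive: 00:30 Apr 23, 2007.
The first rehearsal is held: 00:30 Apr 23, 2007 + 9h20m = 09:50 Apr 23, 2007.
The run closes: 09:50 Apr 23, 2007 + 4h50m = 14:40 Apr 23, 2007.
The dress rehearsal is held: 10:05 Apr 23, 2007.
Opening night takes place: 10:05 Apr 23, 2007 + 3h50m = 13:55 Apr 23, 2007.
Comparing: the run closes at 14:40 Apr 23, 2007 vs opening night takes place at 13:55 Apr 23, 2007. Earlier: opening night takes place.

Opening night takes place — 13:55 on April 23, 2007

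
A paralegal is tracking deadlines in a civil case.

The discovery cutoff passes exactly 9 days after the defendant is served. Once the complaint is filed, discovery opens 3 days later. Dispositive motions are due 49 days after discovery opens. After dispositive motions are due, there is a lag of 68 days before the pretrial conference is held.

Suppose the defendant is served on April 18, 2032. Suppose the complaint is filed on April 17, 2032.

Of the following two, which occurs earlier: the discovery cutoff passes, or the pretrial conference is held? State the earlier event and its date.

The discovery cutoff passes — April 27, 2032

The defendant is served: Apr 18, 2032.
The discovery cutoff passes: Apr 18, 2032 + 9 days = Apr 27, 2032.
The complaint is filed: Apr 17, 2032.
Discovery opens: Apr 17, 2032 + 3 days = Apr 20, 2032.
Dispositive motions are due: Apr 20, 2032 + 49 days = Jun 8, 2032.
The pretrial conference is held: Jun 8, 2032 + 68 days = Aug 15, 2032.
Comparing: the discovery cutoff passes on Apr 27, 2032 vs the pretrial conference is held on Aug 15, 2032. Earlier: the discovery cutoff passes.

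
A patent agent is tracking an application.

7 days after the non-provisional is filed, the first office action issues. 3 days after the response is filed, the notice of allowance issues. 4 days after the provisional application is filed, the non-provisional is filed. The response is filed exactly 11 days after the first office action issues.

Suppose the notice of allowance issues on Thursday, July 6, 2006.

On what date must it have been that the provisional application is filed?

Sunday, June 11, 2006

The notice of allowance issues: Jul 6, 2006.
The response is filed: Jul 6, 2006 − 3 days = Jul 3, 2006.
The first office action issues: Jul 3, 2006 − 11 days = Jun 22, 2006.
The non-provisional is filed: Jun 22, 2006 − 7 days = Jun 15, 2006.
The provisional application is filed: Jun 15, 2006 − 4 days = Jun 11, 2006.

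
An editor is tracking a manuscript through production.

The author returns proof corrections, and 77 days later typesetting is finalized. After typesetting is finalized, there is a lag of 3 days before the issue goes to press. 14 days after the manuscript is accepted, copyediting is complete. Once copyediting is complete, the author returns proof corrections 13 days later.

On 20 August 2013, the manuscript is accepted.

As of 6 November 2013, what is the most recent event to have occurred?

The author returns proof corrections

The manuscript is accepted: Aug 20, 2013.
Copyediting is complete: Aug 20, 2013 + 14 days = Sep 3, 2013.
The author returns proof corrections: Sep 3, 2013 + 13 days = Sep 16, 2013.
Typesetting is finalized: Sep 16, 2013 + 77 days = Dec 2, 2013.
The issue goes to press: Dec 2, 2013 + 3 days = Dec 5, 2013.
Nov 6, 2013 falls between when the author returns proof corrections (Sep 16, 2013) and when typesetting is finalized (Dec 2, 2013).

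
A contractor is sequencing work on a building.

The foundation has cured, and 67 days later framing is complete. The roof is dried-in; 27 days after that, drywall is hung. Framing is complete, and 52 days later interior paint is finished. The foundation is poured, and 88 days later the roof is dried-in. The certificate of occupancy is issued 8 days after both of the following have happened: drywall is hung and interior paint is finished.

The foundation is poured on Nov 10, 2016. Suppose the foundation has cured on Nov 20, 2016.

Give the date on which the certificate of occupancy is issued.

The foundation is poured: Nov 10, 2016.
The roof is dried-in: Nov 10, 2016 + 88 days = Feb 6, 2017.
Drywall is hung: Feb 6, 2017 + 27 days = Mar 5, 2017.
The foundation has cured: Nov 20, 2016.
Framing is complete: Nov 20, 2016 + 67 days = Jan 26, 2017.
Interior paint is finished: Jan 26, 2017 + 52 days = Mar 19, 2017.
Both prerequisites met — drywall is hung (Mar 5, 2017), interior paint is finished (Mar 19, 2017); the later is Mar 19, 2017.
The certificate of occupancy is issued: Mar 19, 2017 + 8 days = Mar 27, 2017.

Mar 27, 2017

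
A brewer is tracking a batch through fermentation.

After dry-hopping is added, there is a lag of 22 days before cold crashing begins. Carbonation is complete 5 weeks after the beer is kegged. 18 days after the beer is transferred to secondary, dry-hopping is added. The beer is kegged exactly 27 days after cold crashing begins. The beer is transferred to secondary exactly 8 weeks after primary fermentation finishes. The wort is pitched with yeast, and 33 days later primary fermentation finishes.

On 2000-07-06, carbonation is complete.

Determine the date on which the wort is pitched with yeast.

1999-12-28

Carbonation is complete: Jul 6, 2000.
The beer is kegged: Jul 6, 2000 − 5 weeks = Jun 1, 2000.
Cold crashing begins: Jun 1, 2000 − 27 days = May 5, 2000.
Dry-hopping is added: May 5, 2000 − 22 days = Apr 13, 2000.
The beer is transferred to secondary: Apr 13, 2000 − 18 days = Mar 26, 2000.
Primary fermentation finishes: Mar 26, 2000 − 8 weeks = Jan 30, 2000.
The wort is pitched with yeast: Jan 30, 2000 − 33 days = Dec 28, 1999.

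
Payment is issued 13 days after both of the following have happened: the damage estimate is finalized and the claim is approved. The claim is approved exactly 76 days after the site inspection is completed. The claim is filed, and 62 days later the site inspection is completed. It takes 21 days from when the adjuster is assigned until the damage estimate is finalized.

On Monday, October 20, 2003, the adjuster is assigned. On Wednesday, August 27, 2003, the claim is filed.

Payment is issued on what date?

Sunday, January 25, 2004

The adjuster is assigned: Oct 20, 2003.
The damage estimate is finalized: Oct 20, 2003 + 21 days = Nov 10, 2003.
The claim is filed: Aug 27, 2003.
The site inspection is completed: Aug 27, 2003 + 62 days = Oct 28, 2003.
The claim is approved: Oct 28, 2003 + 76 days = Jan 12, 2004.
Both prerequisites met — the damage estimate is finalized (Nov 10, 2003), the claim is approved (Jan 12, 2004); the later is Jan 12, 2004.
Payment is issued: Jan 12, 2004 + 13 days = Jan 25, 2004.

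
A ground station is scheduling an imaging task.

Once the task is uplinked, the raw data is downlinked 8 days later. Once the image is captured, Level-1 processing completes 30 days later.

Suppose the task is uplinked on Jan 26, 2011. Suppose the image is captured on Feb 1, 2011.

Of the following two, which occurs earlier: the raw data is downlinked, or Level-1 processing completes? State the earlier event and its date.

The task is uplinked: Jan 26, 2011.
The raw data is downlinked: Jan 26, 2011 + 8 days = Feb 3, 2011.
The image is captured: Feb 1, 2011.
Level-1 processing completes: Feb 1, 2011 + 30 days = Mar 3, 2011.
Comparing: the raw data is downlinked on Feb 3, 2011 vs Level-1 processing completes on Mar 3, 2011. Earlier: the raw data is downlinked.

The raw data is downlinked — Feb 3, 2011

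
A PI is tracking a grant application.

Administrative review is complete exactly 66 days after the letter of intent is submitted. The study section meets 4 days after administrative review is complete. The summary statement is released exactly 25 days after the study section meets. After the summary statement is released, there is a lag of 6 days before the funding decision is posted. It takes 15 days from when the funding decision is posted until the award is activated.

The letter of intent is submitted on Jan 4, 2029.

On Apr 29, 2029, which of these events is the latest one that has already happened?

The funding decision is posted

The letter of intent is submitted: Jan 4, 2029.
Administrative review is complete: Jan 4, 2029 + 66 days = Mar 11, 2029.
The study section meets: Mar 11, 2029 + 4 days = Mar 15, 2029.
The summary statement is released: Mar 15, 2029 + 25 days = Apr 9, 2029.
The funding decision is posted: Apr 9, 2029 + 6 days = Apr 15, 2029.
The award is activated: Apr 15, 2029 + 15 days = Apr 30, 2029.
Apr 29, 2029 falls between when the funding decision is posted (Apr 15, 2029) and when the award is activated (Apr 30, 2029).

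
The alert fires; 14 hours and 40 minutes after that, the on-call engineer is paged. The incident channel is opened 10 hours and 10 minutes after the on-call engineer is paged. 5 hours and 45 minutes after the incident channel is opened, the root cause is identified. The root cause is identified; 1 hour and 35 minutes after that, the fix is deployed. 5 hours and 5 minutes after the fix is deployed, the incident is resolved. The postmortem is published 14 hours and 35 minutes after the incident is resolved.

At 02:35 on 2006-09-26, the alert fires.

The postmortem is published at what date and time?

06:25 on 2006-09-28

The alert fires: 02:35 Sep 26, 2006.
The on-call engineer is paged: 02:35 Sep 26, 2006 + 14h40m = 17:15 Sep 26, 2006.
The incident channel is opened: 17:15 Sep 26, 2006 + 10h10m = 03:25 Sep 27, 2006.
The root cause is identified: 03:25 Sep 27, 2006 + 5h45m = 09:10 Sep 27, 2006.
The fix is deployed: 09:10 Sep 27, 2006 + 1h35m = 10:45 Sep 27, 2006.
The incident is resolved: 10:45 Sep 27, 2006 + 5h05m = 15:50 Sep 27, 2006.
The postmortem is published: 15:50 Sep 27, 2006 + 14h35m = 06:25 Sep 28, 2006.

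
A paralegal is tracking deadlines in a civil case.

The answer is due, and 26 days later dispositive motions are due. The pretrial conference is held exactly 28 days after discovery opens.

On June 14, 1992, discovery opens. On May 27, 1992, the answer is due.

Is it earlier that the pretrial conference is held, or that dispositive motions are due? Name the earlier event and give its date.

Dispositive motions are due — June 22, 1992

Discovery opens: Jun 14, 1992.
The pretrial conference is held: Jun 14, 1992 + 28 days = Jul 12, 1992.
The answer is due: May 27, 1992.
Dispositive motions are due: May 27, 1992 + 26 days = Jun 22, 1992.
Comparing: the pretrial conference is held on Jul 12, 1992 vs dispositive motions are due on Jun 22, 1992. Earlier: dispositive motions are due.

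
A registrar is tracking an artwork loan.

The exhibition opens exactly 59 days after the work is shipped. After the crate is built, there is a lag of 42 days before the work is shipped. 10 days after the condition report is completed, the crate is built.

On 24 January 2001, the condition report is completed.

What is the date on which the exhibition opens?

15 May 2001

The condition report is completed: Jan 24, 2001.
The crate is built: Jan 24, 2001 + 10 days = Feb 3, 2001.
The work is shipped: Feb 3, 2001 + 42 days = Mar 17, 2001.
The exhibition opens: Mar 17, 2001 + 59 days = May 15, 2001.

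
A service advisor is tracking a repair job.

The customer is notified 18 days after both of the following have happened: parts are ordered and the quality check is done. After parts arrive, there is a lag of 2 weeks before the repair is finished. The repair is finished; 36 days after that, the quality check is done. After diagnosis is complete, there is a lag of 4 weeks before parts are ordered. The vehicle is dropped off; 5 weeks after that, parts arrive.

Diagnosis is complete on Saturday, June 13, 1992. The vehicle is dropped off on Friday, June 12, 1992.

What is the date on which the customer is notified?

Wednesday, September 23, 1992

Diagnosis is complete: Jun 13, 1992.
Parts are ordered: Jun 13, 1992 + 4 weeks = Jul 11, 1992.
The vehicle is dropped off: Jun 12, 1992.
Parts arrive: Jun 12, 1992 + 5 weeks = Jul 17, 1992.
The repair is finished: Jul 17, 1992 + 2 weeks = Jul 31, 1992.
The quality check is done: Jul 31, 1992 + 36 days = Sep 5, 1992.
Both prerequisites met — parts are ordered (Jul 11, 1992), the quality check is done (Sep 5, 1992); the later is Sep 5, 1992.
The customer is notified: Sep 5, 1992 + 18 days = Sep 23, 1992.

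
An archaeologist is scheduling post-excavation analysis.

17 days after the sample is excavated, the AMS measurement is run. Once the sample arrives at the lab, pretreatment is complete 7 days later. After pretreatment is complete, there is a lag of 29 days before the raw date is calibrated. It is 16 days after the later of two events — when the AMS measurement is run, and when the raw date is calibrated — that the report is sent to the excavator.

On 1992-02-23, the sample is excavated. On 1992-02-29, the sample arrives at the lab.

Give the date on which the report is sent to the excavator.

1992-04-21

The sample is excavated: Feb 23, 1992.
The AMS measurement is run: Feb 23, 1992 + 17 days = Mar 11, 1992.
The sample arrives at the lab: Feb 29, 1992.
Pretreatment is complete: Feb 29, 1992 + 7 days = Mar 7, 1992.
The raw date is calibrated: Mar 7, 1992 + 29 days = Apr 5, 1992.
Both prerequisites met — the AMS measurement is run (Mar 11, 1992), the raw date is calibrated (Apr 5, 1992); the later is Apr 5, 1992.
The report is sent to the excavator: Apr 5, 1992 + 16 days = Apr 21, 1992.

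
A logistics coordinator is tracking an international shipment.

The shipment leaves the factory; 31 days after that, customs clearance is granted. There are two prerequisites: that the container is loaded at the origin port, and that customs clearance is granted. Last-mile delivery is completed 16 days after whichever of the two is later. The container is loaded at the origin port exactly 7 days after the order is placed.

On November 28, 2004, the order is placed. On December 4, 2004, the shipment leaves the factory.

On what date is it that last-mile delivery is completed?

January 20, 2005

The order is placed: Nov 28, 2004.
The container is loaded at the origin port: Nov 28, 2004 + 7 days = Dec 5, 2004.
The shipment leaves the factory: Dec 4, 2004.
Customs clearance is granted: Dec 4, 2004 + 31 days = Jan 4, 2005.
Both prerequisites met — the container is loaded at the origin port (Dec 5, 2004), customs clearance is granted (Jan 4, 2005); the later is Jan 4, 2005.
Last-mile delivery is completed: Jan 4, 2005 + 16 days = Jan 20, 2005.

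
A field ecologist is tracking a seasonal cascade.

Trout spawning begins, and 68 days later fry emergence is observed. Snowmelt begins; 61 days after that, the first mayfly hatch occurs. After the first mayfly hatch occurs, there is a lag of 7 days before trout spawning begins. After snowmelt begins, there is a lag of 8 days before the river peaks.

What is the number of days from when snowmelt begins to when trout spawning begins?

Causal path: snowmelt begins → the first mayfly hatch occurs → trout spawning begins.
Total delay along the path: 61 + 7 = 68 days.

68 days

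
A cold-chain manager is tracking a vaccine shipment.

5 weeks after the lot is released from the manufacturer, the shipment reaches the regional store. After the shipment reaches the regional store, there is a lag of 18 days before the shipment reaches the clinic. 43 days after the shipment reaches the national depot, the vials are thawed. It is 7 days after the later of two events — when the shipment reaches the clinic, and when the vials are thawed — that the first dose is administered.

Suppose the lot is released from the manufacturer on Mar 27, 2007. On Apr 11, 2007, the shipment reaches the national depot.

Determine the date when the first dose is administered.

The lot is released from the manufacturer: Mar 27, 2007.
The shipment reaches the regional store: Mar 27, 2007 + 5 weeks = May 1, 2007.
The shipment reaches the clinic: May 1, 2007 + 18 days = May 19, 2007.
The shipment reaches the national depot: Apr 11, 2007.
The vials are thawed: Apr 11, 2007 + 43 days = May 24, 2007.
Both prerequisites met — the shipment reaches the clinic (May 19, 2007), the vials are thawed (May 24, 2007); the later is May 24, 2007.
The first dose is administered: May 24, 2007 + 7 days = May 31, 2007.

May 31, 2007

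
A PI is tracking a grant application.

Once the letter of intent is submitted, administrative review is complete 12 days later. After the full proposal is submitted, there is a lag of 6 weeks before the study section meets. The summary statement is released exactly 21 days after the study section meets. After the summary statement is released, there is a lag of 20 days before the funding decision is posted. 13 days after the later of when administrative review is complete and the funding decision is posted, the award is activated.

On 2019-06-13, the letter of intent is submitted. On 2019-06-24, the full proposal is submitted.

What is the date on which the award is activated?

2019-09-28

The letter of intent is submitted: Jun 13, 2019.
Administrative review is complete: Jun 13, 2019 + 12 days = Jun 25, 2019.
The full proposal is submitted: Jun 24, 2019.
The study section meets: Jun 24, 2019 + 6 weeks = Aug 5, 2019.
The summary statement is released: Aug 5, 2019 + 21 days = Aug 26, 2019.
The funding decision is posted: Aug 26, 2019 + 20 days = Sep 15, 2019.
Both prerequisites met — administrative review is complete (Jun 25, 2019), the funding decision is posted (Sep 15, 2019); the later is Sep 15, 2019.
The award is activated: Sep 15, 2019 + 13 days = Sep 28, 2019.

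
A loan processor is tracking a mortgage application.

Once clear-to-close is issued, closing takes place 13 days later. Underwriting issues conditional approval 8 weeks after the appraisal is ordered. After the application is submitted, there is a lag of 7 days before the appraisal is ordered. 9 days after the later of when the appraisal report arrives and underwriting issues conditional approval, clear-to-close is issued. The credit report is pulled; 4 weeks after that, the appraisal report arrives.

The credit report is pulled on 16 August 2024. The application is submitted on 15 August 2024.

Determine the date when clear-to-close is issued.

The credit report is pulled: Aug 16, 2024.
The appraisal report arrives: Aug 16, 2024 + 4 weeks = Sep 13, 2024.
The application is submitted: Aug 15, 2024.
The appraisal is ordered: Aug 15, 2024 + 7 days = Aug 22, 2024.
Underwriting issues conditional approval: Aug 22, 2024 + 8 weeks = Oct 17, 2024.
Both prerequisites met — the appraisal report arrives (Sep 13, 2024), underwriting issues conditional approval (Oct 17, 2024); the later is Oct 17, 2024.
Clear-to-close is issued: Oct 17, 2024 + 9 days = Oct 26, 2024.

26 October 2024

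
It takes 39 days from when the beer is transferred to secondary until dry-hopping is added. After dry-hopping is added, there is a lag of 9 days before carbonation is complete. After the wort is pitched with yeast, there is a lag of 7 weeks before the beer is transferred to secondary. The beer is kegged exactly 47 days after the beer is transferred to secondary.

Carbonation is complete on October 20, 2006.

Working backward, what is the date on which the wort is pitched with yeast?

July 15, 2006

Carbonation is complete: Oct 20, 2006.
Dry-hopping is added: Oct 20, 2006 − 9 days = Oct 11, 2006.
The beer is transferred to secondary: Oct 11, 2006 − 39 days = Sep 2, 2006.
The wort is pitched with yeast: Sep 2, 2006 − 7 weeks = Jul 15, 2006.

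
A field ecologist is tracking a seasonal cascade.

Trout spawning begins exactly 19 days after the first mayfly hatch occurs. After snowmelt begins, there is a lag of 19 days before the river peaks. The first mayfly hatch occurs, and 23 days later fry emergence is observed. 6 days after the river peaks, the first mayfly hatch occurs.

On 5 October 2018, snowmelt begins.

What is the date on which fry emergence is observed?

Snowmelt begins: Oct 5, 2018.
The river peaks: Oct 5, 2018 + 19 days = Oct 24, 2018.
The first mayfly hatch occurs: Oct 24, 2018 + 6 days = Oct 30, 2018.
Fry emergence is observed: Oct 30, 2018 + 23 days = Nov 22, 2018.

22 November 2018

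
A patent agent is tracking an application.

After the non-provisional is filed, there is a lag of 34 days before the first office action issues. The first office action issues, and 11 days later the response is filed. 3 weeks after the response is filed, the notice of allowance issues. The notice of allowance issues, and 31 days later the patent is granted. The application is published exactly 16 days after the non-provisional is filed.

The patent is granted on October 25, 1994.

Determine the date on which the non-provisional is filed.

July 20, 1994

The patent is granted: Oct 25, 1994.
The notice of allowance issues: Oct 25, 1994 − 31 days = Sep 24, 1994.
The response is filed: Sep 24, 1994 − 3 weeks = Sep 3, 1994.
The first office action issues: Sep 3, 1994 − 11 days = Aug 23, 1994.
The non-provisional is filed: Aug 23, 1994 − 34 days = Jul 20, 1994.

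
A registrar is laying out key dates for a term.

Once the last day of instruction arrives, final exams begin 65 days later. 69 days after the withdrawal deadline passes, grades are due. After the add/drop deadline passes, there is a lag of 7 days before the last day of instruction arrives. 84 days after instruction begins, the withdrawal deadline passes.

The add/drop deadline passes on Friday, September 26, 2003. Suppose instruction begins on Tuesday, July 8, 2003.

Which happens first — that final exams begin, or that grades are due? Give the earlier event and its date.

The add/drop deadline passes: Sep 26, 2003.
The last day of instruction arrives: Sep 26, 2003 + 7 days = Oct 3, 2003.
Final exams begin: Oct 3, 2003 + 65 days = Dec 7, 2003.
Instruction begins: Jul 8, 2003.
The withdrawal deadline passes: Jul 8, 2003 + 84 days = Sep 30, 2003.
Grades are due: Sep 30, 2003 + 69 days = Dec 8, 2003.
Comparing: final exams begin on Dec 7, 2003 vs grades are due on Dec 8, 2003. Earlier: final exams begin.

Final exams begin — Sunday, December 7, 2003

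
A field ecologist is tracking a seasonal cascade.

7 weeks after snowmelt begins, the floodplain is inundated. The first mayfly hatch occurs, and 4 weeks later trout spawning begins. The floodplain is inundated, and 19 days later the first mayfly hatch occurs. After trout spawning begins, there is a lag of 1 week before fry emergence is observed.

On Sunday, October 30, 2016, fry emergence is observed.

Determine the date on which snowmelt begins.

Fry emergence is observed: Oct 30, 2016.
Trout spawning begins: Oct 30, 2016 − 1 week = Oct 23, 2016.
The first mayfly hatch occurs: Oct 23, 2016 − 4 weeks = Sep 25, 2016.
The floodplain is inundated: Sep 25, 2016 − 19 days = Sep 6, 2016.
Snowmelt begins: Sep 6, 2016 − 7 weeks = Jul 19, 2016.

Tuesday, July 19, 2016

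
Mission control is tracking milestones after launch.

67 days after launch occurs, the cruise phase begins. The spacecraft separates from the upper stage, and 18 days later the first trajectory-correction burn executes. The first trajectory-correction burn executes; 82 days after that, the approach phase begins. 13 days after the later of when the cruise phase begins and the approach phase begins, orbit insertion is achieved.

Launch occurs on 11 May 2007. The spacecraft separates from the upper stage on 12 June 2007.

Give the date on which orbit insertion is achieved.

Launch occurs: May 11, 2007.
The cruise phase begins: May 11, 2007 + 67 days = Jul 17, 2007.
The spacecraft separates from the upper stage: Jun 12, 2007.
The first trajectory-correction burn executes: Jun 12, 2007 + 18 days = Jun 30, 2007.
The approach phase begins: Jun 30, 2007 + 82 days = Sep 20, 2007.
Both prerequisites met — the cruise phase begins (Jul 17, 2007), the approach phase begins (Sep 20, 2007); the later is Sep 20, 2007.
Orbit insertion is achieved: Sep 20, 2007 + 13 days = Oct 3, 2007.

3 October 2007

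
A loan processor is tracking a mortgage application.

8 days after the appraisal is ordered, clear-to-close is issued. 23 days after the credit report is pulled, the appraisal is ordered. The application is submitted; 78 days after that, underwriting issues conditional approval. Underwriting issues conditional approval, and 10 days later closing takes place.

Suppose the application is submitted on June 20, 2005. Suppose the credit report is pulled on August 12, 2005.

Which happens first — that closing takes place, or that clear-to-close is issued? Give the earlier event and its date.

Clear-to-close is issued — September 12, 2005

The application is submitted: Jun 20, 2005.
Underwriting issues conditional approval: Jun 20, 2005 + 78 days = Sep 6, 2005.
Closing takes place: Sep 6, 2005 + 10 days = Sep 16, 2005.
The credit report is pulled: Aug 12, 2005.
The appraisal is ordered: Aug 12, 2005 + 23 days = Sep 4, 2005.
Clear-to-close is issued: Sep 4, 2005 + 8 days = Sep 12, 2005.
Comparing: closing takes place on Sep 16, 2005 vs clear-to-close is issued on Sep 12, 2005. Earlier: clear-to-close is issued.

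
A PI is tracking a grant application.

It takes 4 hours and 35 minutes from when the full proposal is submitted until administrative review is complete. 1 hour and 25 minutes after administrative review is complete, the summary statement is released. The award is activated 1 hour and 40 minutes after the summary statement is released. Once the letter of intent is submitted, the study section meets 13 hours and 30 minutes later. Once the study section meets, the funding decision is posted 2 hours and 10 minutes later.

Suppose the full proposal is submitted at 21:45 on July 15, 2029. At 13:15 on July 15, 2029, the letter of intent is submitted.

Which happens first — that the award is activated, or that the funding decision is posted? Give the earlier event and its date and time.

The full proposal is submitted: 21:45 Jul 15, 2029.
Administrative review is complete: 21:45 Jul 15, 2029 + 4h35m = 02:20 Jul 16, 2029.
The summary statement is released: 02:20 Jul 16, 2029 + 1h25m = 03:45 Jul 16, 2029.
The award is activated: 03:45 Jul 16, 2029 + 1h40m = 05:25 Jul 16, 2029.
The letter of intent is submitted: 13:15 Jul 15, 2029.
The study section meets: 13:15 Jul 15, 2029 + 13h30m = 02:45 Jul 16, 2029.
The funding decision is posted: 02:45 Jul 16, 2029 + 2h10m = 04:55 Jul 16, 2029.
Comparing: the award is activated at 05:25 Jul 16, 2029 vs the funding decision is posted at 04:55 Jul 16, 2029. Earlier: the funding decision is posted.

The funding decision is posted — 04:55 on July 16, 2029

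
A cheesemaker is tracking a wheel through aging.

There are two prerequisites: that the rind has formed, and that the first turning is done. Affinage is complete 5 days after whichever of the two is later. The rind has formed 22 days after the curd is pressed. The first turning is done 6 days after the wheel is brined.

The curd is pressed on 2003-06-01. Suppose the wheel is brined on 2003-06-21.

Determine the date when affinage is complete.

The curd is pressed: Jun 1, 2003.
The rind has formed: Jun 1, 2003 + 22 days = Jun 23, 2003.
The wheel is brined: Jun 21, 2003.
The first turning is done: Jun 21, 2003 + 6 days = Jun 27, 2003.
Both prerequisites met — the rind has formed (Jun 23, 2003), the first turning is done (Jun 27, 2003); the later is Jun 27, 2003.
Affinage is complete: Jun 27, 2003 + 5 days = Jul 2, 2003.

2003-07-02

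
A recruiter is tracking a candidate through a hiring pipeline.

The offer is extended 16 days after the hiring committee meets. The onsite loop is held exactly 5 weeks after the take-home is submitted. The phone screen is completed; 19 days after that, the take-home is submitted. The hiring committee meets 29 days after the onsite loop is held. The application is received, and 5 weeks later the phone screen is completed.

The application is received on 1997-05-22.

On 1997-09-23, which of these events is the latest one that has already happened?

The application is received: May 22, 1997.
The phone screen is completed: May 22, 1997 + 5 weeks = Jun 26, 1997.
The take-home is submitted: Jun 26, 1997 + 19 days = Jul 15, 1997.
The onsite loop is held: Jul 15, 1997 + 5 weeks = Aug 19, 1997.
The hiring committee meets: Aug 19, 1997 + 29 days = Sep 17, 1997.
The offer is extended: Sep 17, 1997 + 16 days = Oct 3, 1997.
Sep 23, 1997 falls between when the hiring committee meets (Sep 17, 1997) and when the offer is extended (Oct 3, 1997).

The hiring committee meets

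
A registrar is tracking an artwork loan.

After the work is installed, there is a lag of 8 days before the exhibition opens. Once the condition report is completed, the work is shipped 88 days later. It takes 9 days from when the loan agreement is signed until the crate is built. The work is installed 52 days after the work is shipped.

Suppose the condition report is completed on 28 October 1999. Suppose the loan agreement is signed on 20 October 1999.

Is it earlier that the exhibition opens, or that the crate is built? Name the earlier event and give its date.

The condition report is completed: Oct 28, 1999.
The work is shipped: Oct 28, 1999 + 88 days = Jan 24, 2000.
The work is installed: Jan 24, 2000 + 52 days = Mar 16, 2000.
The exhibition opens: Mar 16, 2000 + 8 days = Mar 24, 2000.
The loan agreement is signed: Oct 20, 1999.
The crate is built: Oct 20, 1999 + 9 days = Oct 29, 1999.
Comparing: the exhibition opens on Mar 24, 2000 vs the crate is built on Oct 29, 1999. Earlier: the crate is built.

The crate is built — 29 October 1999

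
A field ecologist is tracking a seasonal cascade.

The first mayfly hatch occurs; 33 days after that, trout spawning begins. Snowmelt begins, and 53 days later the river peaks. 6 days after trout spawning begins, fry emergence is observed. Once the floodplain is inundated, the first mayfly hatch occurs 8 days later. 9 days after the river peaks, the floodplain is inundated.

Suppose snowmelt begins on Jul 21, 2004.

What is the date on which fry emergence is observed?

Snowmelt begins: Jul 21, 2004.
The river peaks: Jul 21, 2004 + 53 days = Sep 12, 2004.
The floodplain is inundated: Sep 12, 2004 + 9 days = Sep 21, 2004.
The first mayfly hatch occurs: Sep 21, 2004 + 8 days = Sep 29, 2004.
Trout spawning begins: Sep 29, 2004 + 33 days = Nov 1, 2004.
Fry emergence is observed: Nov 1, 2004 + 6 days = Nov 7, 2004.

Nov 7, 2004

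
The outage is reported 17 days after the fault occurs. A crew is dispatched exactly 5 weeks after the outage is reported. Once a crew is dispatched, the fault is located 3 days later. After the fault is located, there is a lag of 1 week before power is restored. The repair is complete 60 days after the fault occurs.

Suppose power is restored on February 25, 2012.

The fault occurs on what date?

December 25, 2011

Power is restored: Feb 25, 2012.
The fault is located: Feb 25, 2012 − 1 week = Feb 18, 2012.
A crew is dispatched: Feb 18, 2012 − 3 days = Feb 15, 2012.
The outage is reported: Feb 15, 2012 − 5 weeks = Jan 11, 2012.
The fault occurs: Jan 11, 2012 − 17 days = Dec 25, 2011.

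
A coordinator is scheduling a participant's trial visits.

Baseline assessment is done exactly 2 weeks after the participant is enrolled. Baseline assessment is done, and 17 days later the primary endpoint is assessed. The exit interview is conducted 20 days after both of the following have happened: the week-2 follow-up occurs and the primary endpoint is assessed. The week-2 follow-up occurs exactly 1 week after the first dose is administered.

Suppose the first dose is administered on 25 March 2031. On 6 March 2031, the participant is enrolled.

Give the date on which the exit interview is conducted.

26 April 2031

The first dose is administered: Mar 25, 2031.
The week-2 follow-up occurs: Mar 25, 2031 + 1 week = Apr 1, 2031.
The participant is enrolled: Mar 6, 2031.
Baseline assessment is done: Mar 6, 2031 + 2 weeks = Mar 20, 2031.
The primary endpoint is assessed: Mar 20, 2031 + 17 days = Apr 6, 2031.
Both prerequisites met — the week-2 follow-up occurs (Apr 1, 2031), the primary endpoint is assessed (Apr 6, 2031); the later is Apr 6, 2031.
The exit interview is conducted: Apr 6, 2031 + 20 days = Apr 26, 2031.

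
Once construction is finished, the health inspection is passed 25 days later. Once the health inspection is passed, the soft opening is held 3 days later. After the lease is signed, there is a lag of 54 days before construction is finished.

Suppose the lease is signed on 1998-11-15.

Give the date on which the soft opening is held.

1999-02-05

The lease is signed: Nov 15, 1998.
Construction is finished: Nov 15, 1998 + 54 days = Jan 8, 1999.
The health inspection is passed: Jan 8, 1999 + 25 days = Feb 2, 1999.
The soft opening is held: Feb 2, 1999 + 3 days = Feb 5, 1999.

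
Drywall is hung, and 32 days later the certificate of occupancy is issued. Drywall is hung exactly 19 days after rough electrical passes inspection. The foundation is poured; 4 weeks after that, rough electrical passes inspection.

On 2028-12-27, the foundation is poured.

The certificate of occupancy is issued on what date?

2029-03-16

The foundation is poured: Dec 27, 2028.
Rough electrical passes inspection: Dec 27, 2028 + 4 weeks = Jan 24, 2029.
Drywall is hung: Jan 24, 2029 + 19 days = Feb 12, 2029.
The certificate of occupancy is issued: Feb 12, 2029 + 32 days = Mar 16, 2029.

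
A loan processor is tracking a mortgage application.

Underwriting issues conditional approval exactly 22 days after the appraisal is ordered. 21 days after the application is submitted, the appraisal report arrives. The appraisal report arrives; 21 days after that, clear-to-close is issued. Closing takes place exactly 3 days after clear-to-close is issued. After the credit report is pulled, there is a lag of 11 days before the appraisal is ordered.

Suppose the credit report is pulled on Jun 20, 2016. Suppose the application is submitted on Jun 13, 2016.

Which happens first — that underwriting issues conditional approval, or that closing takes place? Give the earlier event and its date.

Underwriting issues conditional approval — Jul 23, 2016

The credit report is pulled: Jun 20, 2016.
The appraisal is ordered: Jun 20, 2016 + 11 days = Jul 1, 2016.
Underwriting issues conditional approval: Jul 1, 2016 + 22 days = Jul 23, 2016.
The application is submitted: Jun 13, 2016.
The appraisal report arrives: Jun 13, 2016 + 21 days = Jul 4, 2016.
Clear-to-close is issued: Jul 4, 2016 + 21 days = Jul 25, 2016.
Closing takes place: Jul 25, 2016 + 3 days = Jul 28, 2016.
Comparing: underwriting issues conditional approval on Jul 23, 2016 vs closing takes place on Jul 28, 2016. Earlier: underwriting issues conditional approval.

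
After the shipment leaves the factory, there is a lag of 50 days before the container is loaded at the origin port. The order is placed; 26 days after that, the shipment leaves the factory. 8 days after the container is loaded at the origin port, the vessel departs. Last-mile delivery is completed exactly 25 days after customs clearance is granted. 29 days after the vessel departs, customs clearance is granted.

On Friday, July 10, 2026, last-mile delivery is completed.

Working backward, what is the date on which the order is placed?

Last-mile delivery is completed: Jul 10, 2026.
Customs clearance is granted: Jul 10, 2026 − 25 days = Jun 15, 2026.
The vessel departs: Jun 15, 2026 − 29 days = May 17, 2026.
The container is loaded at the origin port: May 17, 2026 − 8 days = May 9, 2026.
The shipment leaves the factory: May 9, 2026 − 50 days = Mar 20, 2026.
The order is placed: Mar 20, 2026 − 26 days = Feb 22, 2026.

Sunday, February 22, 2026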